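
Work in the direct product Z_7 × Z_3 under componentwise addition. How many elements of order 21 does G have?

12

An element (a,b) has order lcm(ord(a), ord(b)); count pairs with lcm equal to 21.
Enumerating gives 12 such elements.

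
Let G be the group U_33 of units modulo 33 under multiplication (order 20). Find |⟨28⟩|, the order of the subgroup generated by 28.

Compute successive powers of 28 mod 33: 28, 25, 7, 31, 10, 16, 19, 4, …; 28^10 ≡ 1 (mod 33).
So |⟨28⟩| = 10.

10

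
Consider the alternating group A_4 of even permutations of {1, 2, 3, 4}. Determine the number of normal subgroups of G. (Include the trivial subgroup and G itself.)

G has 10 subgroups. Checking conjugation-invariance by order — order 1: 1/1 normal; order 2: 0/3 normal; order 3: 0/4 normal; order 4: 1/1 normal; order 12: 1/1 normal.
Total normal subgroups: 3.

3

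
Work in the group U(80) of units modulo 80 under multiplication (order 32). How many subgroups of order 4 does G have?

|G| = 32 and 4 | 32, so subgroups of order 4 are possible by Lagrange.
The subgroups of order 4 are: {1, 11, 41, 51}; {1, 9, 13, 37}; {1, 17, 33, 49}; {1, 19, 41, 59}; … (19 in all).
So G has 19 subgroups of order 4.

19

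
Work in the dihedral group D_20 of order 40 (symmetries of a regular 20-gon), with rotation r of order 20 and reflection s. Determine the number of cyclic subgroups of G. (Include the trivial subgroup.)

Group the elements of G by the cyclic subgroup they generate; each cyclic subgroup of order d accounts for φ(d) elements.
Cyclic subgroups by order — order 1: 1; order 2: 21; order 4: 1; order 5: 1; order 10: 1; order 20: 1.
Total: 26.

26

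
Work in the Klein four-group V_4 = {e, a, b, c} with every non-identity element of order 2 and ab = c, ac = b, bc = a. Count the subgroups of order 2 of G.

|G| = 4 and 2 | 4, so subgroups of order 2 are possible by Lagrange.
The subgroups of order 2 are: {e, a}; {e, b}; {e, c}.
So G has 3 subgroups of order 2.

3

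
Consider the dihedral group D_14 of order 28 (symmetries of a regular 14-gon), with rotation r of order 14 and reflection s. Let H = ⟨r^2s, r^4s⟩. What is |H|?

14

|⟨r^2s⟩| = 2 and |⟨r^4s⟩| = 2, so |H| is a multiple of lcm(2, 2) = 2 and divides |G| = 28.
Closing under the operation: H = {e, r^2, r^4, r^6, r^8, r^10, r^12, s, r^2s, r^4s, r^6s, r^8s, r^10s, r^12s}, so |H| = 14.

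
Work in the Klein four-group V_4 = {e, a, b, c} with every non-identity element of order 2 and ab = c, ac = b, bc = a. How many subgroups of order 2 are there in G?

3

|G| = 4 and 2 | 4, so subgroups of order 2 are possible by Lagrange.
The subgroups of order 2 are: {e, a}; {e, b}; {e, c}.
So G has 3 subgroups of order 2.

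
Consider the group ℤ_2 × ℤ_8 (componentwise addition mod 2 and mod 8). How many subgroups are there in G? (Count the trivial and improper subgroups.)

11

|G| = 16, so by Lagrange every subgroup order divides 16. Divisors: 1, 2, 4, 8, 16.
Subgroups by order — order 1: 1; order 2: 3; order 4: 3; order 8: 3; order 16: 1.
Total: 1 + 3 + 3 + 3 + 1 = 11.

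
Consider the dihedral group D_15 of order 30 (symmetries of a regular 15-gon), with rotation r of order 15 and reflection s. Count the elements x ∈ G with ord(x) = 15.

8

The elements of order 15 are: r, r^2, r^4, r^7, r^8, r^11, r^13, r^14.
That's 8.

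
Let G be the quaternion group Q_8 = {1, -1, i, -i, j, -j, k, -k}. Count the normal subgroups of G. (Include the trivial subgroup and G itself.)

6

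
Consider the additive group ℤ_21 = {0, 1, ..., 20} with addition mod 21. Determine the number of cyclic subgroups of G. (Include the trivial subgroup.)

4

Each element a generates a cyclic subgroup ⟨a⟩; distinct elements may generate the same one (a cyclic group of order d has φ(d) generators).
Cyclic subgroups by order — order 1: 1; order 3: 1; order 7: 1; order 21: 1.
Total: 4.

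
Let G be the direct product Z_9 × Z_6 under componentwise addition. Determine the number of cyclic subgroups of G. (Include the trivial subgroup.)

16

Group the elements of G by the cyclic subgroup they generate; each cyclic subgroup of order d accounts for φ(d) elements.
Cyclic subgroups by order — order 1: 1; order 2: 1; order 3: 4; order 6: 4; order 9: 3; order 18: 3.
Total: 16.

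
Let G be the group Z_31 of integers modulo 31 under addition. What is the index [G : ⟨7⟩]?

1

|⟨7⟩| = 31 and |G| = 31.
By Lagrange, [G : H] = |G|/|H| = 31/31 = 1.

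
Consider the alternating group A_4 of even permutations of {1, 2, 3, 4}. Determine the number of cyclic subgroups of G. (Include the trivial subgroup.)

Group the elements of G by the cyclic subgroup they generate; each cyclic subgroup of order d accounts for φ(d) elements.
Cyclic subgroups by order — order 1: 1; order 2: 3; order 3: 4.
Total: 8.

8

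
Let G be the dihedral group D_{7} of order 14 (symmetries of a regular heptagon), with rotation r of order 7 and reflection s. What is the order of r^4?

Computing powers of r^4: the smallest k with (r^4)^k = e is k = 7.

7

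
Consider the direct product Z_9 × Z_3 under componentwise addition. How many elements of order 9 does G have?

An element (a,b) has order lcm(ord(a), ord(b)); count pairs with lcm equal to 9.
Enumerating gives 18 such elements.

18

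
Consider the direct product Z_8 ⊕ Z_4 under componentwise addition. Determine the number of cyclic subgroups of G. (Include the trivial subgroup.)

Group the elements of G by the cyclic subgroup they generate; each cyclic subgroup of order d accounts for φ(d) elements.
Cyclic subgroups by order — order 1: 1; order 2: 3; order 4: 6; order 8: 4.
Total: 14.

14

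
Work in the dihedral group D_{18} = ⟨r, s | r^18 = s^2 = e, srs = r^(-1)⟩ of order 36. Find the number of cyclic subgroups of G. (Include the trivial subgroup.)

24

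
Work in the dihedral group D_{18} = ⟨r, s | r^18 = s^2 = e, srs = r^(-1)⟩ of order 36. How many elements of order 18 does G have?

6

The elements of order 18 are: r, r^5, r^7, r^11, r^13, r^17.
That's 6.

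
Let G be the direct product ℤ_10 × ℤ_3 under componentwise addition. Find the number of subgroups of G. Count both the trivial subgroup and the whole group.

8

|G| = 30, so by Lagrange every subgroup order divides 30. Divisors: 1, 2, 3, 5, 6, 10, 15, 30.
Subgroups by order — order 1: 1; order 2: 1; order 3: 1; order 5: 1; order 6: 1; order 10: 1; order 15: 1; order 30: 1.
Total: 1 + 1 + 1 + 1 + 1 + 1 + 1 + 1 = 8.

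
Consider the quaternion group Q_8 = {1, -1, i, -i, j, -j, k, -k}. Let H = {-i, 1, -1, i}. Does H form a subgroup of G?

|H| = 4 divides |G| = 8, consistent with Lagrange.
H contains the identity, every element's inverse is in H, and H is closed under ·: it is a subgroup.
In fact H = ⟨-i⟩.

Yes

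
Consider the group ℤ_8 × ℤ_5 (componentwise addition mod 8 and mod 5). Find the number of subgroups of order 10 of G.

1

|G| = 40 and 10 | 40, so subgroups of order 10 are possible by Lagrange.
The subgroups of order 10 are: {(0,0), (0,1), (0,2), (0,3), (0,4), (4,0), (4,1), (4,2), (4,3), (4,4)}.
So G has 1 subgroup of order 10.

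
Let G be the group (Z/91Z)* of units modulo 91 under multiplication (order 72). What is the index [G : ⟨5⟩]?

6

|⟨5⟩| = 12 and |G| = 72.
By Lagrange, [G : H] = |G|/|H| = 72/12 = 6.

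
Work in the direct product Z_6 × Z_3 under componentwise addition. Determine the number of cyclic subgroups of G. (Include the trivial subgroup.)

10

Each element a generates a cyclic subgroup ⟨a⟩; distinct elements may generate the same one (a cyclic group of order d has φ(d) generators).
Cyclic subgroups by order — order 1: 1; order 2: 1; order 3: 4; order 6: 4.
Total: 10.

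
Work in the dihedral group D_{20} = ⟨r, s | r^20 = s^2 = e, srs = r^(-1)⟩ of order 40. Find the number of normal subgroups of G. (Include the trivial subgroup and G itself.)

G has 48 subgroups. Checking conjugation-invariance by order — order 1: 1/1 normal; order 2: 1/21 normal; order 4: 1/11 normal; order 5: 1/1 normal; order 8: 0/5 normal; order 10: 1/5 normal; order 20: 3/3 normal; order 40: 1/1 normal.
Total normal subgroups: 9.

9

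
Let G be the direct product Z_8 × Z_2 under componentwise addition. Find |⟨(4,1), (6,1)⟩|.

8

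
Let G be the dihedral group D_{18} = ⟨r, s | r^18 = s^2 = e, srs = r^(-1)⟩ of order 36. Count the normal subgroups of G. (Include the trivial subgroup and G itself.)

G has 45 subgroups. Checking conjugation-invariance by order — order 1: 1/1 normal; order 2: 1/19 normal; order 3: 1/1 normal; order 4: 0/9 normal; order 6: 1/7 normal; order 9: 1/1 normal; order 12: 0/3 normal; order 18: 3/3 normal; order 36: 1/1 normal.
Total normal subgroups: 9.

9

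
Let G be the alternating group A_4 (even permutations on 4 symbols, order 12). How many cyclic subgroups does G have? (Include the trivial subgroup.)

8

Each element a generates a cyclic subgroup ⟨a⟩; distinct elements may generate the same one (a cyclic group of order d has φ(d) generators).
Cyclic subgroups by order — order 1: 1; order 2: 3; order 3: 4.
Total: 8.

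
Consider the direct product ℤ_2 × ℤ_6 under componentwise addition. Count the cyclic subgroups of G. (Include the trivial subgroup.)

8

Group the elements of G by the cyclic subgroup they generate; each cyclic subgroup of order d accounts for φ(d) elements.
Cyclic subgroups by order — order 1: 1; order 2: 3; order 3: 1; order 6: 3.
Total: 8.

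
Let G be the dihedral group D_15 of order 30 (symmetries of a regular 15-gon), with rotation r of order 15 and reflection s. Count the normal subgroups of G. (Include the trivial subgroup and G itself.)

5

G has 28 subgroups. Checking conjugation-invariance by order — order 1: 1/1 normal; order 2: 0/15 normal; order 3: 1/1 normal; order 5: 1/1 normal; order 6: 0/5 normal; order 10: 0/3 normal; order 15: 1/1 normal; order 30: 1/1 normal.
Total normal subgroups: 5.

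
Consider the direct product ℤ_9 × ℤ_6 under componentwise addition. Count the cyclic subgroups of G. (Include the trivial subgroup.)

16

Each element a generates a cyclic subgroup ⟨a⟩; distinct elements may generate the same one (a cyclic group of order d has φ(d) generators).
Cyclic subgroups by order — order 1: 1; order 2: 1; order 3: 4; order 6: 4; order 9: 3; order 18: 3.
Total: 16.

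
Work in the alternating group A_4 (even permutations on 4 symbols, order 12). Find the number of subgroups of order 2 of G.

|G| = 12 and 2 | 12, so subgroups of order 2 are possible by Lagrange.
The subgroups of order 2 are: {e, (1 2)(3 4)}; {e, (1 3)(2 4)}; {e, (1 4)(2 3)}.
So G has 3 subgroups of order 2.

3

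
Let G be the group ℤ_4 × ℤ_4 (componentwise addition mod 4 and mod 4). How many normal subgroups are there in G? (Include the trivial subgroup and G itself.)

15

G is abelian, so every subgroup is normal.
G has 15 subgroups in total, hence 15 normal subgroups.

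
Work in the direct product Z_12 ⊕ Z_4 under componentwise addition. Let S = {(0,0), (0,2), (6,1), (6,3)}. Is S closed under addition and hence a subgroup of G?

|S| = 4 divides |G| = 48, consistent with Lagrange.
S contains the identity, every element's inverse is in S, and S is closed under +: it is a subgroup.
In fact S = ⟨(6,1)⟩.

Yes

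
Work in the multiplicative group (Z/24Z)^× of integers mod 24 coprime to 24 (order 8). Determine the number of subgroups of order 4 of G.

7

|G| = 8 and 4 | 8, so subgroups of order 4 are possible by Lagrange.
The subgroups of order 4 are: {1, 11, 13, 23}; {1, 11, 17, 19}; {1, 5, 7, 11}; {1, 5, 13, 17}; … (7 in all).
So G has 7 subgroups of order 4.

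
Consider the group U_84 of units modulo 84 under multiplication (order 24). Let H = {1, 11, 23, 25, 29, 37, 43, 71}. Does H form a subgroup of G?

Closure fails: 37 · 43 = 79 ∉ H. So H is not a subgroup.

No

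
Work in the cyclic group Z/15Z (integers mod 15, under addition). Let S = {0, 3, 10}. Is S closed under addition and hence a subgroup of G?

No

10 ∈ S but its inverse 5 ∉ S, so S is not a subgroup.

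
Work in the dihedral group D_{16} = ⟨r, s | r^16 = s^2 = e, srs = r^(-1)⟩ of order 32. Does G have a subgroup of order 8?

8 | 32. A subgroup of order 8 is {e, r^2, r^4, r^6, r^8, r^10, r^12, r^14}.

Yes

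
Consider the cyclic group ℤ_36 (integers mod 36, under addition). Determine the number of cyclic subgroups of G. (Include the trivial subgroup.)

Each element a generates a cyclic subgroup ⟨a⟩; distinct elements may generate the same one (a cyclic group of order d has φ(d) generators).
Cyclic subgroups by order — order 1: 1; order 2: 1; order 3: 1; order 4: 1; order 6: 1; order 9: 1; order 12: 1; order 18: 1; order 36: 1.
Total: 9.

9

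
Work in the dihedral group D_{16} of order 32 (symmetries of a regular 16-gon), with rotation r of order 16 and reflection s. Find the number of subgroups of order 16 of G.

3

|G| = 32 and 16 | 32, so subgroups of order 16 are possible by Lagrange.
The subgroups of order 16 are: {e, r, r^2, r^3, r^4, r^5, r^6, r^7, r^8, r^9, r^10, r^11, r^12, r^13, r^14, r^15}; {e, r^2, r^4, r^6, r^8, r^10, r^12, r^14, s, r^2s, r^4s, r^6s, r^8s, r^10s, r^12s, r^14s}; {e, r^2, r^4, r^6, r^8, r^10, r^12, r^14, rs, r^3s, r^5s, r^7s, r^9s, r^11s, r^13s, r^15s}.
So G has 3 subgroups of order 16.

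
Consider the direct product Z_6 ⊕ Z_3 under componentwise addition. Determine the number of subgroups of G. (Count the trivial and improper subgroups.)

|G| = 18, so by Lagrange every subgroup order divides 18. Divisors: 1, 2, 3, 6, 9, 18.
Subgroups by order — order 1: 1; order 2: 1; order 3: 4; order 6: 4; order 9: 1; order 18: 1.
Total: 1 + 1 + 4 + 4 + 1 + 1 = 12.

12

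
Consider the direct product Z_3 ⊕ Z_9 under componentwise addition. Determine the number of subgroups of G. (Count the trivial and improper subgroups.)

10

|G| = 27, so by Lagrange every subgroup order divides 27. Divisors: 1, 3, 9, 27.
Subgroups by order — order 1: 1; order 3: 4; order 9: 4; order 27: 1.
Total: 1 + 4 + 4 + 1 = 10.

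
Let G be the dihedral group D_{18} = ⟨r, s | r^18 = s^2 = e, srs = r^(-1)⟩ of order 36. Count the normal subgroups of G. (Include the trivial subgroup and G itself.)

G has 45 subgroups. Checking conjugation-invariance by order — order 1: 1/1 normal; order 2: 1/19 normal; order 3: 1/1 normal; order 4: 0/9 normal; order 6: 1/7 normal; order 9: 1/1 normal; order 12: 0/3 normal; order 18: 3/3 normal; order 36: 1/1 normal.
Total normal subgroups: 9.

9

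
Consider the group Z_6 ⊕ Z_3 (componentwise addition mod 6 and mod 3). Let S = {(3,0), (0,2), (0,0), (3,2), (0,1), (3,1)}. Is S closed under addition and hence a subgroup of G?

Yes

|S| = 6 divides |G| = 18, consistent with Lagrange.
S contains the identity, every element's inverse is in S, and S is closed under +: it is a subgroup.
In fact S = ⟨(3,1)⟩.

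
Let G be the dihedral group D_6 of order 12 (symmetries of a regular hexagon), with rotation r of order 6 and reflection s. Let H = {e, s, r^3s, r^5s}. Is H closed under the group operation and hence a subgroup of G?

No

Closure fails: s · r^3s = r^3 ∉ H. So H is not a subgroup.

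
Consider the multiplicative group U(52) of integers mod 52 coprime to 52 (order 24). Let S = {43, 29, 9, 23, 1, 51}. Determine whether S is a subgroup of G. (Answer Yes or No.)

Yes

|S| = 6 divides |G| = 24, consistent with Lagrange.
S contains the identity, every element's inverse is in S, and S is closed under ·: it is a subgroup.
In fact S = ⟨23⟩.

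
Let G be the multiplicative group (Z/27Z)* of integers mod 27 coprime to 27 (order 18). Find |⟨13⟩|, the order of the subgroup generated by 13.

Compute successive powers of 13 mod 27: 13, 7, 10, 22, 16, 19, 4, 25, …; 13^9 ≡ 1 (mod 27).
So |⟨13⟩| = 9.

9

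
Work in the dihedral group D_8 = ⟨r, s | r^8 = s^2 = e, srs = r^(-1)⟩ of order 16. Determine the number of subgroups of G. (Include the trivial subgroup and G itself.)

19

|G| = 16, so by Lagrange every subgroup order divides 16. Divisors: 1, 2, 4, 8, 16.
Subgroups by order — order 1: 1; order 2: 9; order 4: 5; order 8: 3; order 16: 1.
Total: 1 + 9 + 5 + 3 + 1 = 19.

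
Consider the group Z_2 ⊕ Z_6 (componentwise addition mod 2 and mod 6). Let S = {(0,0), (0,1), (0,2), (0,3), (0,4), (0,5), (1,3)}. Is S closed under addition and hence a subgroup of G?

|S| = 7 does not divide |G| = 12, so by Lagrange S is not a subgroup.

No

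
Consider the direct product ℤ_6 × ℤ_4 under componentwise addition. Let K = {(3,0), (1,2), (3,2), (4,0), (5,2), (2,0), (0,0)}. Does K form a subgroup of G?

No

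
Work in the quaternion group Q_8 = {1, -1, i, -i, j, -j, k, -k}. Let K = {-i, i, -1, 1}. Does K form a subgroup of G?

Yes

|K| = 4 divides |G| = 8, consistent with Lagrange.
K contains the identity, every element's inverse is in K, and K is closed under ·: it is a subgroup.
In fact K = ⟨-i⟩.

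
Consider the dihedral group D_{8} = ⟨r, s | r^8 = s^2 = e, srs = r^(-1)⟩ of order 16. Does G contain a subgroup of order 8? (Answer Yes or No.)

8 | 16. A subgroup of order 8 is {e, r, r^2, r^3, r^4, r^5, r^6, r^7}.

Yes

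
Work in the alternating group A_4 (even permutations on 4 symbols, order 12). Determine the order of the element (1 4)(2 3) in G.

2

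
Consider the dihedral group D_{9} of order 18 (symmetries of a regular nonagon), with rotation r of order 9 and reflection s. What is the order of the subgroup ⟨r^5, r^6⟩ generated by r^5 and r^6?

9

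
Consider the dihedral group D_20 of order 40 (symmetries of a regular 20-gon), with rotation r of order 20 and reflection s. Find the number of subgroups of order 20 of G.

3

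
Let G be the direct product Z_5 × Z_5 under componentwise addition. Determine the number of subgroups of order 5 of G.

6

|G| = 25 and 5 | 25, so subgroups of order 5 are possible by Lagrange.
The subgroups of order 5 are: {(0,0), (0,1), (0,2), (0,3), (0,4)}; {(0,0), (1,0), (2,0), (3,0), (4,0)}; {(0,0), (1,1), (2,2), (3,3), (4,4)}; {(0,0), (1,2), (2,4), (3,1), (4,3)}; … (6 in all).
So G has 6 subgroups of order 5.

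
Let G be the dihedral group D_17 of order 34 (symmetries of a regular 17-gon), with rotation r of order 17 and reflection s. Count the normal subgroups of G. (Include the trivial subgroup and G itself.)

G has 20 subgroups. Checking conjugation-invariance by order — order 1: 1/1 normal; order 2: 0/17 normal; order 17: 1/1 normal; order 34: 1/1 normal.
Total normal subgroups: 3.

3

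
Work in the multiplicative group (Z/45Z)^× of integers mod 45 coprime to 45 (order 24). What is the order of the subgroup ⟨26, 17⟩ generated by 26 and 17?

|⟨26⟩| = 2 and |⟨17⟩| = 4, so |H| is a multiple of lcm(2, 4) = 4 and divides |G| = 24.
Closing under the operation: H = {1, 8, 17, 19, 26, 28, 37, 44}, so |H| = 8.

8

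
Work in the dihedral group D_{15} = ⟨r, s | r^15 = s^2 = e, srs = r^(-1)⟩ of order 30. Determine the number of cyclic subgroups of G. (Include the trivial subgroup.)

19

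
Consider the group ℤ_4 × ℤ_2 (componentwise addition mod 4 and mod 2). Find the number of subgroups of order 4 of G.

3

|G| = 8 and 4 | 8, so subgroups of order 4 are possible by Lagrange.
The subgroups of order 4 are: {(0,0), (0,1), (2,0), (2,1)}; {(0,0), (1,0), (2,0), (3,0)}; {(0,0), (1,1), (2,0), (3,1)}.
So G has 3 subgroups of order 4.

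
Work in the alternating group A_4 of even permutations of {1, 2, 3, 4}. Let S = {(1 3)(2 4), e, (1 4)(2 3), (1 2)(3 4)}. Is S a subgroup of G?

|S| = 4 divides |G| = 12, consistent with Lagrange.
S contains the identity, every element's inverse is in S, and S is closed under ∘: it is a subgroup.

Yes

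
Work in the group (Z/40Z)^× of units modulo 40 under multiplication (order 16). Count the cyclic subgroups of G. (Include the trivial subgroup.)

12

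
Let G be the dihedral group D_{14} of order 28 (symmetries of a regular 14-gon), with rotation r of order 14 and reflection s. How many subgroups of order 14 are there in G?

|G| = 28 and 14 | 28, so subgroups of order 14 are possible by Lagrange.
The subgroups of order 14 are: {e, r, r^2, r^3, r^4, r^5, r^6, r^7, r^8, r^9, r^10, r^11, r^12, r^13}; {e, r^2, r^4, r^6, r^8, r^10, r^12, s, r^2s, r^4s, r^6s, r^8s, r^10s, r^12s}; {e, r^2, r^4, r^6, r^8, r^10, r^12, rs, r^3s, r^5s, r^7s, r^9s, r^11s, r^13s}.
So G has 3 subgroups of order 14.

3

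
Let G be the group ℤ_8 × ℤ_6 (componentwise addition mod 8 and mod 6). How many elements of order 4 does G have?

4

An element (a,b) has order lcm(ord(a), ord(b)); count pairs with lcm equal to 4.
Enumerating gives 4 such elements.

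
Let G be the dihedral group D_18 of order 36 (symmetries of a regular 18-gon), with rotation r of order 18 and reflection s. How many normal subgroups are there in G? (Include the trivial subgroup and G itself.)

9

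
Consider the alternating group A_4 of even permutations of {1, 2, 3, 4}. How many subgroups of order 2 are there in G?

3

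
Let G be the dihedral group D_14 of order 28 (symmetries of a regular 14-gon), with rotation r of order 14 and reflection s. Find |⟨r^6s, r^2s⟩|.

14

|⟨r^6s⟩| = 2 and |⟨r^2s⟩| = 2, so |H| is a multiple of lcm(2, 2) = 2 and divides |G| = 28.
Closing under the operation: H = {e, r^2, r^4, r^6, r^8, r^10, r^12, s, r^2s, r^4s, r^6s, r^8s, r^10s, r^12s}, so |H| = 14.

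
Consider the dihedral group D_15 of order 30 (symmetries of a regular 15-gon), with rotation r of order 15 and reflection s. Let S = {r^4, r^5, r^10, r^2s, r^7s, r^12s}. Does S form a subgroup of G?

The identity e ∉ S, so S is not a subgroup.

No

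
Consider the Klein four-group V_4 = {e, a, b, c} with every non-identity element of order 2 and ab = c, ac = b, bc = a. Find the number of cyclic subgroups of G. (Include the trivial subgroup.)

Group the elements of G by the cyclic subgroup they generate; each cyclic subgroup of order d accounts for φ(d) elements.
Cyclic subgroups by order — order 1: 1; order 2: 3.
Total: 4.

4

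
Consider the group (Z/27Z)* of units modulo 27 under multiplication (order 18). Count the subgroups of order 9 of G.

|G| = 18 and 9 | 18, so subgroups of order 9 are possible by Lagrange.
The subgroups of order 9 are: {1, 4, 7, 10, 13, 16, 19, 22, 25}.
So G has 1 subgroup of order 9.

1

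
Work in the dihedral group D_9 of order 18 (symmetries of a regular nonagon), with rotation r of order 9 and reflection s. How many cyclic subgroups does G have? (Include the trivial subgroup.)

Each element a generates a cyclic subgroup ⟨a⟩; distinct elements may generate the same one (a cyclic group of order d has φ(d) generators).
Cyclic subgroups by order — order 1: 1; order 2: 9; order 3: 1; order 9: 1.
Total: 12.

12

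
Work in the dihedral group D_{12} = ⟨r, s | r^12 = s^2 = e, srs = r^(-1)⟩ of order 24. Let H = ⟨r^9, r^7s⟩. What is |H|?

|⟨r^9⟩| = 4 and |⟨r^7s⟩| = 2, so |H| is a multiple of lcm(4, 2) = 4 and divides |G| = 24.
Closing under the operation: H = {e, r^3, r^6, r^9, rs, r^4s, r^7s, r^10s}, so |H| = 8.

8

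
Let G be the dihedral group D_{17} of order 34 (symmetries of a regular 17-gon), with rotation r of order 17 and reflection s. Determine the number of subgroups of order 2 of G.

17

|G| = 34 and 2 | 34, so subgroups of order 2 are possible by Lagrange.
The subgroups of order 2 are: {e, r^10s}; {e, r^11s}; {e, r^12s}; {e, r^13s}; … (17 in all).
So G has 17 subgroups of order 2.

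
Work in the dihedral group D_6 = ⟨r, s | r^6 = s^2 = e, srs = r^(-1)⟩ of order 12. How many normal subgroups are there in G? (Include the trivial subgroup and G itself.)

7

G has 16 subgroups. Checking conjugation-invariance by order — order 1: 1/1 normal; order 2: 1/7 normal; order 3: 1/1 normal; order 4: 0/3 normal; order 6: 3/3 normal; order 12: 1/1 normal.
Total normal subgroups: 7.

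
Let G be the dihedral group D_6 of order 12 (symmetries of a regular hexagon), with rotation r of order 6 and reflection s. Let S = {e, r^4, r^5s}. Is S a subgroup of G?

r^4 ∈ S but its inverse r^2 ∉ S, so S is not a subgroup.

No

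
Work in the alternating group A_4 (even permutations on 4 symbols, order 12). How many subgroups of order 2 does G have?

|G| = 12 and 2 | 12, so subgroups of order 2 are possible by Lagrange.
The subgroups of order 2 are: {e, (1 2)(3 4)}; {e, (1 3)(2 4)}; {e, (1 4)(2 3)}.
So G has 3 subgroups of order 2.

3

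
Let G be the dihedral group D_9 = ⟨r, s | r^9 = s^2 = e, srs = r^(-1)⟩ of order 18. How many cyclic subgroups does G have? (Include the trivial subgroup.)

Group the elements of G by the cyclic subgroup they generate; each cyclic subgroup of order d accounts for φ(d) elements.
Cyclic subgroups by order — order 1: 1; order 2: 9; order 3: 1; order 9: 1.
Total: 12.

12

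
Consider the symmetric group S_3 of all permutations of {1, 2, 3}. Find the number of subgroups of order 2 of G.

3

|G| = 6 and 2 | 6, so subgroups of order 2 are possible by Lagrange.
The subgroups of order 2 are: {e, (1 2)}; {e, (1 3)}; {e, (2 3)}.
So G has 3 subgroups of order 2.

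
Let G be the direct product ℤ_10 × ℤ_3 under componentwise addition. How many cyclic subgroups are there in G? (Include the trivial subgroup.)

8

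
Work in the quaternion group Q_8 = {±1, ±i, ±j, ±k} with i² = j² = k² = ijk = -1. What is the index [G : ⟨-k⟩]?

2

|⟨-k⟩| = 4 and |G| = 8.
By Lagrange, [G : H] = |G|/|H| = 8/4 = 2.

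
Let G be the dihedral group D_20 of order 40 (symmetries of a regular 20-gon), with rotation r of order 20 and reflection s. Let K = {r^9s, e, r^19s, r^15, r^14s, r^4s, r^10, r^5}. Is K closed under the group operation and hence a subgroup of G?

Yes

|K| = 8 divides |G| = 40, consistent with Lagrange.
K contains the identity, every element's inverse is in K, and K is closed under ·: it is a subgroup.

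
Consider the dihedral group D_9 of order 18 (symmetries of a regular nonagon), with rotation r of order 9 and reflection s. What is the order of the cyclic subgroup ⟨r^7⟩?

9

Computing powers of r^7: the smallest k with (r^7)^k = e is k = 9.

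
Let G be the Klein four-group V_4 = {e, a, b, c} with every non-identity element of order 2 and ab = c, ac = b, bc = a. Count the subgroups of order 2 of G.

|G| = 4 and 2 | 4, so subgroups of order 2 are possible by Lagrange.
The subgroups of order 2 are: {e, a}; {e, b}; {e, c}.
So G has 3 subgroups of order 2.

3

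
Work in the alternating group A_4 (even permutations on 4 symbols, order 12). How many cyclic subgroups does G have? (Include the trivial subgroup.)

8

Each element a generates a cyclic subgroup ⟨a⟩; distinct elements may generate the same one (a cyclic group of order d has φ(d) generators).
Cyclic subgroups by order — order 1: 1; order 2: 3; order 3: 4.
Total: 8.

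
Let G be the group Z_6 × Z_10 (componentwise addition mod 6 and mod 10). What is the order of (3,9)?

10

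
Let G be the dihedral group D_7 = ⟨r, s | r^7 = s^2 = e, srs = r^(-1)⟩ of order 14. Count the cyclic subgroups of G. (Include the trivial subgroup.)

A cyclic subgroup of order d is generated by each of its φ(d) elements of order d, so the cyclic subgroups of order d number (#elements of order d)/φ(d).
Cyclic subgroups by order — order 1: 1; order 2: 7; order 7: 1.
Total: 9.

9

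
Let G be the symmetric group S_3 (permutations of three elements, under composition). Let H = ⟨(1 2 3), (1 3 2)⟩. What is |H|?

3

|⟨(1 2 3)⟩| = 3 and |⟨(1 3 2)⟩| = 3, so |H| is a multiple of lcm(3, 3) = 3 and divides |G| = 6.
Closing under the operation: H = {e, (1 2 3), (1 3 2)}, so |H| = 3.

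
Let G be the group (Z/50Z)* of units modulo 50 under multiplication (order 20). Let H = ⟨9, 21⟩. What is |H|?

|⟨9⟩| = 10 and |⟨21⟩| = 5, so |H| is a multiple of lcm(10, 5) = 10 and divides |G| = 20.
Closing under the operation: H = {1, 9, 11, 19, 21, 29, 31, 39, 41, 49}, so |H| = 10.

10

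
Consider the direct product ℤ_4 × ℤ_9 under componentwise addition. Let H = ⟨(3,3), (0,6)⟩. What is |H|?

|⟨(3,3)⟩| = 12 and |⟨(0,6)⟩| = 3, so |H| is a multiple of lcm(12, 3) = 12 and divides |G| = 36.
Closing under the operation: H = {(0,0), (0,3), (0,6), (1,0), (1,3), (1,6), (2,0), (2,3), (2,6), (3,0), (3,3), (3,6)}, so |H| = 12.

12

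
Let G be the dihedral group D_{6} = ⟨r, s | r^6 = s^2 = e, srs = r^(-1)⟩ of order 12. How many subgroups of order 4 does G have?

|G| = 12 and 4 | 12, so subgroups of order 4 are possible by Lagrange.
The subgroups of order 4 are: {e, r^3, r^2s, r^5s}; {e, r^3, s, r^3s}; {e, r^3, rs, r^4s}.
So G has 3 subgroups of order 4.

3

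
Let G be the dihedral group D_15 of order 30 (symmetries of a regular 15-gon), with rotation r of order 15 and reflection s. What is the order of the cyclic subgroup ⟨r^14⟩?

15

Computing powers of r^14: the smallest k with (r^14)^k = e is k = 15.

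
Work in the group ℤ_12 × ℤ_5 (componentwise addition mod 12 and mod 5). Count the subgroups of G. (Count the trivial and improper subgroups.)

12

|G| = 60, so by Lagrange every subgroup order divides 60. Divisors: 1, 2, 3, 4, 5, 6, 10, 12, 15, 20, 30, 60.
Subgroups by order — order 1: 1; order 2: 1; order 3: 1; order 4: 1; order 5: 1; order 6: 1; order 10: 1; order 12: 1; order 15: 1; order 20: 1; order 30: 1; order 60: 1.
Total: 1 + 1 + 1 + 1 + 1 + 1 + 1 + 1 + 1 + 1 + 1 + 1 = 12.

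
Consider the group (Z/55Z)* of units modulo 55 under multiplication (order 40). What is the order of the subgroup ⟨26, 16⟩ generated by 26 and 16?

5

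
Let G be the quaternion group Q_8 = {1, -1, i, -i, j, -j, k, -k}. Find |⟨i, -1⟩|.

4

|⟨i⟩| = 4 and |⟨-1⟩| = 2, so |H| is a multiple of lcm(4, 2) = 4 and divides |G| = 8.
Closing under the operation: H = {1, -1, i, -i}, so |H| = 4.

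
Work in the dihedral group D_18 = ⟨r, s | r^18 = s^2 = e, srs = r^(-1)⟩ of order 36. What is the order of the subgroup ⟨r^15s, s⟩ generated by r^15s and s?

|⟨r^15s⟩| = 2 and |⟨s⟩| = 2, so |H| is a multiple of lcm(2, 2) = 2 and divides |G| = 36.
Closing under the operation: H = {e, r^3, r^6, r^9, r^12, r^15, s, r^3s, r^6s, r^9s, r^12s, r^15s}, so |H| = 12.

12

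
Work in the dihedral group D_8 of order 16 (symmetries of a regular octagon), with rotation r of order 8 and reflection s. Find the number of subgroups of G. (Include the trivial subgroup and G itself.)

|G| = 16, so by Lagrange every subgroup order divides 16. Divisors: 1, 2, 4, 8, 16.
Subgroups by order — order 1: 1; order 2: 9; order 4: 5; order 8: 3; order 16: 1.
Total: 1 + 9 + 5 + 3 + 1 = 19.

19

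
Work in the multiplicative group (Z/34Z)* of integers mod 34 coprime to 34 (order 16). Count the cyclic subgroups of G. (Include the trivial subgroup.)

5

Each element a generates a cyclic subgroup ⟨a⟩; distinct elements may generate the same one (a cyclic group of order d has φ(d) generators).
Cyclic subgroups by order — order 1: 1; order 2: 1; order 4: 1; order 8: 1; order 16: 1.
Total: 5.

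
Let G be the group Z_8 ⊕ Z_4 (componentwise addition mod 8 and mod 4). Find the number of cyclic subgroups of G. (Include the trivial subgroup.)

Each element a generates a cyclic subgroup ⟨a⟩; distinct elements may generate the same one (a cyclic group of order d has φ(d) generators).
Cyclic subgroups by order — order 1: 1; order 2: 3; order 4: 6; order 8: 4.
Total: 14.

14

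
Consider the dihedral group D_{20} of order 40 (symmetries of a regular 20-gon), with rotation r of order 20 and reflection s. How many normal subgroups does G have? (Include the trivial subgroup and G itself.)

9

G has 48 subgroups. Checking conjugation-invariance by order — order 1: 1/1 normal; order 2: 1/21 normal; order 4: 1/11 normal; order 5: 1/1 normal; order 8: 0/5 normal; order 10: 1/5 normal; order 20: 3/3 normal; order 40: 1/1 normal.
Total normal subgroups: 9.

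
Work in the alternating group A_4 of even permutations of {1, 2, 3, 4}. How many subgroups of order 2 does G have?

3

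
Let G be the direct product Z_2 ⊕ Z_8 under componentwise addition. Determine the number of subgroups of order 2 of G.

3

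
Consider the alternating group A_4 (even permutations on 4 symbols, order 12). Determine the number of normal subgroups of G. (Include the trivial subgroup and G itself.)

G has 10 subgroups. Checking conjugation-invariance by order — order 1: 1/1 normal; order 2: 0/3 normal; order 3: 0/4 normal; order 4: 1/1 normal; order 12: 1/1 normal.
Total normal subgroups: 3.

3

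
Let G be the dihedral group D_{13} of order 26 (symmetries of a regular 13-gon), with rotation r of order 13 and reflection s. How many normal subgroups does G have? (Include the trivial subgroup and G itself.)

G has 16 subgroups. Checking conjugation-invariance by order — order 1: 1/1 normal; order 2: 0/13 normal; order 13: 1/1 normal; order 26: 1/1 normal.
Total normal subgroups: 3.

3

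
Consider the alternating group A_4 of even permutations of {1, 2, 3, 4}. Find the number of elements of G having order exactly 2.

The elements of order 2 are: (1 2)(3 4), (1 3)(2 4), (1 4)(2 3).
That's 3.

3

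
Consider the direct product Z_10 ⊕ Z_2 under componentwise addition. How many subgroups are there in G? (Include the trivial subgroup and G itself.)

|G| = 20, so by Lagrange every subgroup order divides 20. Divisors: 1, 2, 4, 5, 10, 20.
Subgroups by order — order 1: 1; order 2: 3; order 4: 1; order 5: 1; order 10: 3; order 20: 1.
Total: 1 + 3 + 1 + 1 + 3 + 1 = 10.

10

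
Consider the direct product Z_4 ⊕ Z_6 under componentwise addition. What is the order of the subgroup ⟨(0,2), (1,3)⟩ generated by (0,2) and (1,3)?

|⟨(0,2)⟩| = 3 and |⟨(1,3)⟩| = 4, so |H| is a multiple of lcm(3, 4) = 12 and divides |G| = 24.
Closing under the operation: H = {(0,0), (0,2), (0,4), (1,1), (1,3), (1,5), (2,0), (2,2), (2,4), (3,1), (3,3), (3,5)}, so |H| = 12.

12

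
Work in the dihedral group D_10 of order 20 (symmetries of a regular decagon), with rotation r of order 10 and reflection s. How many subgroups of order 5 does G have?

1

|G| = 20 and 5 | 20, so subgroups of order 5 are possible by Lagrange.
The subgroups of order 5 are: {e, r^2, r^4, r^6, r^8}.
So G has 1 subgroup of order 5.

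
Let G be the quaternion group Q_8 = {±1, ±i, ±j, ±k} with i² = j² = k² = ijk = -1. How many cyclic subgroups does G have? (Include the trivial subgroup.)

A cyclic subgroup of order d is generated by each of its φ(d) elements of order d, so the cyclic subgroups of order d number (#elements of order d)/φ(d).
Cyclic subgroups by order — order 1: 1; order 2: 1; order 4: 3.
Total: 5.

5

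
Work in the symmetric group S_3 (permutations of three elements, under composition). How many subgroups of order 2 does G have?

|G| = 6 and 2 | 6, so subgroups of order 2 are possible by Lagrange.
The subgroups of order 2 are: {e, (1 2)}; {e, (1 3)}; {e, (2 3)}.
So G has 3 subgroups of order 2.

3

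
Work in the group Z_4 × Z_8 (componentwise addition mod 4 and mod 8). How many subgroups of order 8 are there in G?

7

|G| = 32 and 8 | 32, so subgroups of order 8 are possible by Lagrange.
The subgroups of order 8 are: {(0,0), (0,1), (0,2), (0,3), (0,4), (0,5), (0,6), (0,7)}; {(0,0), (0,2), (0,4), (0,6), (2,0), (2,2), (2,4), (2,6)}; {(0,0), (0,2), (0,4), (0,6), (2,1), (2,3), (2,5), (2,7)}; {(0,0), (0,4), (1,0), (1,4), (2,0), (2,4), (3,0), (3,4)}; … (7 in all).
So G has 7 subgroups of order 8.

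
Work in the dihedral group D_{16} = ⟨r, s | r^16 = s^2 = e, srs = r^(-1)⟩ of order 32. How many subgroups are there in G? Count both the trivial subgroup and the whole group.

36

|G| = 32, so by Lagrange every subgroup order divides 32. Divisors: 1, 2, 4, 8, 16, 32.
Subgroups by order — order 1: 1; order 2: 17; order 4: 9; order 8: 5; order 16: 3; order 32: 1.
Total: 1 + 17 + 9 + 5 + 3 + 1 = 36.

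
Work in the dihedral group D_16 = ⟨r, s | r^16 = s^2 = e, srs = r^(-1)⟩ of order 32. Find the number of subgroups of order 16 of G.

|G| = 32 and 16 | 32, so subgroups of order 16 are possible by Lagrange.
The subgroups of order 16 are: {e, r, r^2, r^3, r^4, r^5, r^6, r^7, r^8, r^9, r^10, r^11, r^12, r^13, r^14, r^15}; {e, r^2, r^4, r^6, r^8, r^10, r^12, r^14, s, r^2s, r^4s, r^6s, r^8s, r^10s, r^12s, r^14s}; {e, r^2, r^4, r^6, r^8, r^10, r^12, r^14, rs, r^3s, r^5s, r^7s, r^9s, r^11s, r^13s, r^15s}.
So G has 3 subgroups of order 16.

3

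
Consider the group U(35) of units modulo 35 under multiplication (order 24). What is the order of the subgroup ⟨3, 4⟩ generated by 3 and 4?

|⟨3⟩| = 12 and |⟨4⟩| = 6, so |H| is a multiple of lcm(12, 6) = 12 and divides |G| = 24.
Closing under the operation: H = {1, 3, 4, 9, 11, 12, 13, 16, 17, 27, 29, 33}, so |H| = 12.

12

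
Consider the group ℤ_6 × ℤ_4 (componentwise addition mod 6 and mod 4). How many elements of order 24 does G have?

An element (a,b) has order lcm(ord(a), ord(b)); count pairs with lcm equal to 24.
Enumerating gives 0 such elements.

0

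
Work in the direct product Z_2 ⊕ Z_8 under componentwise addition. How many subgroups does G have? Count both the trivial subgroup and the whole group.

11

|G| = 16, so by Lagrange every subgroup order divides 16. Divisors: 1, 2, 4, 8, 16.
Subgroups by order — order 1: 1; order 2: 3; order 4: 3; order 8: 3; order 16: 1.
Total: 1 + 3 + 3 + 3 + 1 = 11.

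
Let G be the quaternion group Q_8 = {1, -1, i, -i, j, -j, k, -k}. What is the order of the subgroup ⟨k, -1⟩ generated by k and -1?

4

|⟨k⟩| = 4 and |⟨-1⟩| = 2, so |H| is a multiple of lcm(4, 2) = 4 and divides |G| = 8.
Closing under the operation: H = {1, -1, k, -k}, so |H| = 4.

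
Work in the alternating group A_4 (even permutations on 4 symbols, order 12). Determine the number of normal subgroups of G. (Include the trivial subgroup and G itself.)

3

G has 10 subgroups. Checking conjugation-invariance by order — order 1: 1/1 normal; order 2: 0/3 normal; order 3: 0/4 normal; order 4: 1/1 normal; order 12: 1/1 normal.
Total normal subgroups: 3.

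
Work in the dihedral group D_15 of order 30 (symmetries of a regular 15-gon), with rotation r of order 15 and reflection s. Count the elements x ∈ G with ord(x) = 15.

The elements of order 15 are: r, r^2, r^4, r^7, r^8, r^11, r^13, r^14.
That's 8.

8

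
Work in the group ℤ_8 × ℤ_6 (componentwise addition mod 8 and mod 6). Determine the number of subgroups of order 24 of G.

|G| = 48 and 24 | 48, so subgroups of order 24 are possible by Lagrange.
The subgroups of order 24 are: {(0,0), (0,1), (0,2), (0,3), (0,4), (0,5), (2,0), (2,1), (2,2), (2,3), (2,4), (2,5), (4,0), (4,1), (4,2), (4,3), (4,4), (4,5), (6,0), (6,1), (6,2), (6,3), (6,4), (6,5)}; {(0,0), (0,2), (0,4), (1,0), (1,2), (1,4), (2,0), (2,2), (2,4), (3,0), (3,2), (3,4), (4,0), (4,2), (4,4), (5,0), (5,2), (5,4), (6,0), (6,2), (6,4), (7,0), (7,2), (7,4)}; {(0,0), (0,2), (0,4), (1,1), (1,3), (1,5), (2,0), (2,2), (2,4), (3,1), (3,3), (3,5), (4,0), (4,2), (4,4), (5,1), (5,3), (5,5), (6,0), (6,2), (6,4), (7,1), (7,3), (7,5)}.
So G has 3 subgroups of order 24.

3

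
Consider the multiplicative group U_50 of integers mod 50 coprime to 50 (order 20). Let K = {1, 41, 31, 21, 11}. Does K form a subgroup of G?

|K| = 5 divides |G| = 20, consistent with Lagrange.
K contains the identity, every element's inverse is in K, and K is closed under ·: it is a subgroup.
In fact K = ⟨21⟩.

Yes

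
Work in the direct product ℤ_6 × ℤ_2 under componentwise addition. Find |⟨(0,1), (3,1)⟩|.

4

|⟨(0,1)⟩| = 2 and |⟨(3,1)⟩| = 2, so |H| is a multiple of lcm(2, 2) = 2 and divides |G| = 12.
Closing under the operation: H = {(0,0), (0,1), (3,0), (3,1)}, so |H| = 4.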